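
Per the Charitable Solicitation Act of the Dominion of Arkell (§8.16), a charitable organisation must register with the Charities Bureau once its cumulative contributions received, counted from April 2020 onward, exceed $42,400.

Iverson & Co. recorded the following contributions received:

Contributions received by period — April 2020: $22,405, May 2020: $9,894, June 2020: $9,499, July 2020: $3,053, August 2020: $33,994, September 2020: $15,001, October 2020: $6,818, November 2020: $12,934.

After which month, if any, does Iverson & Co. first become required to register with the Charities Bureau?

Through April 2020: $22,405
Through May 2020: $32,299
Through June 2020: $41,798
Through July 2020: $44,851 ← exceeds threshold

July 2020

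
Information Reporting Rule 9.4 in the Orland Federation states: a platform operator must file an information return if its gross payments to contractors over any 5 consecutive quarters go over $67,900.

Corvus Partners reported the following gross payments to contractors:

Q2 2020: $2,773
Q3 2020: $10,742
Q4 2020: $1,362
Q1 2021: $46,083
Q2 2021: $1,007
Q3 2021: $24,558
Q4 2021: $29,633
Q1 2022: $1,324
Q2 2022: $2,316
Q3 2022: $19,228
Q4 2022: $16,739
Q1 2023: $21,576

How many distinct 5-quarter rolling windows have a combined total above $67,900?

5

Q2 2020–Q2 2021: $2,773 + $10,742 + $1,362 + $46,083 + $1,007 = $61,967 (under)
Q3 2020–Q3 2021: $10,742 + $1,362 + $46,083 + $1,007 + $24,558 = $83,752 (over)
Q4 2020–Q4 2021: $1,362 + $46,083 + $1,007 + $24,558 + $29,633 = $102,643 (over)
Q1 2021–Q1 2022: $46,083 + $1,007 + $24,558 + $29,633 + $1,324 = $102,605 (over)
Q2 2021–Q2 2022: $1,007 + $24,558 + $29,633 + $1,324 + $2,316 = $58,838 (under)
Q3 2021–Q3 2022: $24,558 + $29,633 + $1,324 + $2,316 + $19,228 = $77,059 (over)
Q4 2021–Q4 2022: $29,633 + $1,324 + $2,316 + $19,228 + $16,739 = $69,240 (over)
Q1 2022–Q1 2023: $1,324 + $2,316 + $19,228 + $16,739 + $21,576 = $61,183 (under)
5 windows exceed the threshold.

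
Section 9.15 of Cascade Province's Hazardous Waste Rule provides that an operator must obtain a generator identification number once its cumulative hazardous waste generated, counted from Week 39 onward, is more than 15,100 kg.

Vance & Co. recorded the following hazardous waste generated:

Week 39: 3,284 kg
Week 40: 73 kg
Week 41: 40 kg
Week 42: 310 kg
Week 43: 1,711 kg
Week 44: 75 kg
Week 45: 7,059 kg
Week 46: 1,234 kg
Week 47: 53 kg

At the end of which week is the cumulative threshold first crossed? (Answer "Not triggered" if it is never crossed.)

Through Week 39: 3,284 kg
Through Week 40: 3,357 kg
Through Week 41: 3,397 kg
Through Week 42: 3,707 kg
Through Week 43: 5,418 kg
Through Week 44: 5,493 kg
Through Week 45: 12,552 kg
Through Week 46: 13,786 kg
Through Week 47: 13,839 kg
Final cumulative total 13,839 kg ≤ 15,100 kg; the threshold is never exceeded.

Not triggered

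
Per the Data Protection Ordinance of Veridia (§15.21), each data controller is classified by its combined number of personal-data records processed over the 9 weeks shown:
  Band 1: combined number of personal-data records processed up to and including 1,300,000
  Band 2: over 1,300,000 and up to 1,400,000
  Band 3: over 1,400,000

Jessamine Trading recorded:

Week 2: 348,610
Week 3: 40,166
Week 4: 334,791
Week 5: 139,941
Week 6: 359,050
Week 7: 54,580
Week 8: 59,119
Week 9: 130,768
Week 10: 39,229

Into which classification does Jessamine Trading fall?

Combined number of personal-data records processed: 348,610 + 40,166 + 334,791 + 139,941 + 359,050 + 54,580 + 59,119 + 130,768 + 39,229 = 1,506,254.
1,506,254 > 1,400,000, so Band 3 applies.

Band 3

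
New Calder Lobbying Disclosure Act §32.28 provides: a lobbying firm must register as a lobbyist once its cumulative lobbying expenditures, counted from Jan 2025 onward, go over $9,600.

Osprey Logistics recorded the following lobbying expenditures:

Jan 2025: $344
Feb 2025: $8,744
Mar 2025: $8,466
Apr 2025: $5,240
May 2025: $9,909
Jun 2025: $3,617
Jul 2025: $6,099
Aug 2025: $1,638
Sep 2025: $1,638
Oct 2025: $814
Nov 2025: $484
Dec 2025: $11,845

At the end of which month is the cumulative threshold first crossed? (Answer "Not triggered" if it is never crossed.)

Through Jan 2025: $344
Through Feb 2025: $9,088
Through Mar 2025: $17,554 ← exceeds threshold

Mar 2025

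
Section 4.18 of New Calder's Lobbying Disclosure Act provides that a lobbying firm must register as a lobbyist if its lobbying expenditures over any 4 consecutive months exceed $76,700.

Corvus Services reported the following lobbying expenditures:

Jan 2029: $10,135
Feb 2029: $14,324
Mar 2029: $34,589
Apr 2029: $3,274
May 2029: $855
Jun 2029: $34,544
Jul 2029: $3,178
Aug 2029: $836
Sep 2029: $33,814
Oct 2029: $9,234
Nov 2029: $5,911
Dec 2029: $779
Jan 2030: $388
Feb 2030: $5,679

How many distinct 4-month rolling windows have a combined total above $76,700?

Jan 2029–Apr 2029: $10,135 + $14,324 + $34,589 + $3,274 = $62,322 (under)
Feb 2029–May 2029: $14,324 + $34,589 + $3,274 + $855 = $53,042 (under)
Mar 2029–Jun 2029: $34,589 + $3,274 + $855 + $34,544 = $73,262 (under)
Apr 2029–Jul 2029: $3,274 + $855 + $34,544 + $3,178 = $41,851 (under)
May 2029–Aug 2029: $855 + $34,544 + $3,178 + $836 = $39,413 (under)
Jun 2029–Sep 2029: $34,544 + $3,178 + $836 + $33,814 = $72,372 (under)
Jul 2029–Oct 2029: $3,178 + $836 + $33,814 + $9,234 = $47,062 (under)
Aug 2029–Nov 2029: $836 + $33,814 + $9,234 + $5,911 = $49,795 (under)
Sep 2029–Dec 2029: $33,814 + $9,234 + $5,911 + $779 = $49,738 (under)
Oct 2029–Jan 2030: $9,234 + $5,911 + $779 + $388 = $16,312 (under)
Nov 2029–Feb 2030: $5,911 + $779 + $388 + $5,679 = $12,757 (under)
0 windows exceed the threshold.

0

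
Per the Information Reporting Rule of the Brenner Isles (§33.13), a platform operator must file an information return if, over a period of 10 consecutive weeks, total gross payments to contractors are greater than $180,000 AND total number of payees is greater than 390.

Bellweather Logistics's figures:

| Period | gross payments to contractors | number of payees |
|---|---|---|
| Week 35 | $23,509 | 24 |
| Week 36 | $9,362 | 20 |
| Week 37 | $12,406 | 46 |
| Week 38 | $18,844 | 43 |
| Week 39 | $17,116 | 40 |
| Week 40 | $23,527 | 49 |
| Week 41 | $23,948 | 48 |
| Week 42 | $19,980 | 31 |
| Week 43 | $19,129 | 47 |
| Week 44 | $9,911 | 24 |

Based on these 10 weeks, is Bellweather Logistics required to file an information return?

No

Total gross payments to contractors: $23,509 + $9,362 + $12,406 + $18,844 + $17,116 + $23,527 + $23,948 + $19,980 + $19,129 + $9,911 = $177,732 (≤ $180,000).
Total number of payees: 24 + 20 + 46 + 43 + 40 + 49 + 48 + 31 + 47 + 24 = 372 (≤ 390).
The test is 'and': the rule requires both, and at least one is not exceeded.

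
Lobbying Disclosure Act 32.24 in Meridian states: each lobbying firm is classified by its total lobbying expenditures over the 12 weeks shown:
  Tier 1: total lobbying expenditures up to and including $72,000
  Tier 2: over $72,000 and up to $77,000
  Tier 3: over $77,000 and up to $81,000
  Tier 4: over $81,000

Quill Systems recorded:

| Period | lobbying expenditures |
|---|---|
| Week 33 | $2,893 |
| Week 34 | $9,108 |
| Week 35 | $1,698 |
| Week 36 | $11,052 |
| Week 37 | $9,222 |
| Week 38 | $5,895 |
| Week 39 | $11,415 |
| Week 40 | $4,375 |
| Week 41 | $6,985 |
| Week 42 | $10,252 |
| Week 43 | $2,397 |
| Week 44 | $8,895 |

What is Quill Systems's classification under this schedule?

Total lobbying expenditures: $2,893 + $9,108 + $1,698 + $11,052 + $9,222 + $5,895 + $11,415 + $4,375 + $6,985 + $10,252 + $2,397 + $8,895 = $84,187.
$84,187 > $81,000, so Tier 4 applies.

Tier 4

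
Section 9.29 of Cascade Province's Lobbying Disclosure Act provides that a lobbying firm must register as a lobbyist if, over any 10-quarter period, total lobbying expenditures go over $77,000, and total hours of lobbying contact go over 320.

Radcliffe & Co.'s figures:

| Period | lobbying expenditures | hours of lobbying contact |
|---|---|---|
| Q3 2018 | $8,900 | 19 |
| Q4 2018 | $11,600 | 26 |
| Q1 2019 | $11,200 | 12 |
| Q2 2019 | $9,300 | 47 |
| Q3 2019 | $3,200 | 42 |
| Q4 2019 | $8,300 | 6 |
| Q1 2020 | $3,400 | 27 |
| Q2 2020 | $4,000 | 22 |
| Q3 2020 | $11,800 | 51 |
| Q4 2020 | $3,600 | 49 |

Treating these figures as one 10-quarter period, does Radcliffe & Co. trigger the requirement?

No

Total lobbying expenditures: $8,900 + $11,600 + $11,200 + $9,300 + $3,200 + $8,300 + $3,400 + $4,000 + $11,800 + $3,600 = $75,300 (≤ $77,000).
Total hours of lobbying contact: 19 + 26 + 12 + 47 + 42 + 6 + 27 + 22 + 51 + 49 = 301 (≤ 320).
The test is 'and': the rule requires both, and at least one is not exceeded.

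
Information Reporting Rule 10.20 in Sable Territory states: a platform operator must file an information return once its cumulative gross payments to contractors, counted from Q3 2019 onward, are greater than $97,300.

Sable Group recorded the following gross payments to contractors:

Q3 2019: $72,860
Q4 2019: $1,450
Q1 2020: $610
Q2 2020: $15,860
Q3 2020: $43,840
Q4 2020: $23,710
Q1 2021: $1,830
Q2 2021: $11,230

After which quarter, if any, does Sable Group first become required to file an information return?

Q3 2020

Through Q3 2019: $72,860
Through Q4 2019: $74,310
Through Q1 2020: $74,920
Through Q2 2020: $90,780
Through Q3 2020: $134,620 ← exceeds threshold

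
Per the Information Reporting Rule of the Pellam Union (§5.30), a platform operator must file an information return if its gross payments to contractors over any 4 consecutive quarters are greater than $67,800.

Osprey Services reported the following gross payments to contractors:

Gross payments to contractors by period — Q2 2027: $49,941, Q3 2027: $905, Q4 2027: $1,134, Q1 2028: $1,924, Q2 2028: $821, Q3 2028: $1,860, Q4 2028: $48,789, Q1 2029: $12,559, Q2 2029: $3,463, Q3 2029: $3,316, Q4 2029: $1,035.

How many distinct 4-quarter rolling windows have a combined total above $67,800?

Q2 2027–Q1 2028: $49,941 + $905 + $1,134 + $1,924 = $53,904 (under)
Q3 2027–Q2 2028: $905 + $1,134 + $1,924 + $821 = $4,784 (under)
Q4 2027–Q3 2028: $1,134 + $1,924 + $821 + $1,860 = $5,739 (under)
Q1 2028–Q4 2028: $1,924 + $821 + $1,860 + $48,789 = $53,394 (under)
Q2 2028–Q1 2029: $821 + $1,860 + $48,789 + $12,559 = $64,029 (under)
Q3 2028–Q2 2029: $1,860 + $48,789 + $12,559 + $3,463 = $66,671 (under)
Q4 2028–Q3 2029: $48,789 + $12,559 + $3,463 + $3,316 = $68,127 (over)
Q1 2029–Q4 2029: $12,559 + $3,463 + $3,316 + $1,035 = $20,373 (under)
1 window exceeds the threshold.

1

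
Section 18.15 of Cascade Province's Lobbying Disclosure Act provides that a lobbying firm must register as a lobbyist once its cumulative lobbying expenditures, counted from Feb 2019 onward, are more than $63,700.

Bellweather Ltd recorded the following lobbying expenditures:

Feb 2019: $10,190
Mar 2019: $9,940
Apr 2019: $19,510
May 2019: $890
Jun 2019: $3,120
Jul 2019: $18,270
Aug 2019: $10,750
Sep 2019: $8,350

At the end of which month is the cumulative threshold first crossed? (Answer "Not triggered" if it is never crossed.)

Aug 2019

Through Feb 2019: $10,190
Through Mar 2019: $20,130
Through Apr 2019: $39,640
Through May 2019: $40,530
Through Jun 2019: $43,650
Through Jul 2019: $61,920
Through Aug 2019: $72,670 ← exceeds threshold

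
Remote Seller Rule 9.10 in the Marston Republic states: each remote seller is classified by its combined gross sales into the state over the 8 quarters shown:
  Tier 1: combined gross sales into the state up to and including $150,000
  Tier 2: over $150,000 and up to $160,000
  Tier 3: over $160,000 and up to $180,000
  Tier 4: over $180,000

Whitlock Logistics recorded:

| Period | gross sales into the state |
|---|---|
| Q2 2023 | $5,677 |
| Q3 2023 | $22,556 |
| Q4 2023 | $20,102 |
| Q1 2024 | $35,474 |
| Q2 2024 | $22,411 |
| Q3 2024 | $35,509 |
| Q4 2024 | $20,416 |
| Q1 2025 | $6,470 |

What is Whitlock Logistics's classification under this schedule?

Tier 3

Combined gross sales into the state: $5,677 + $22,556 + $20,102 + $35,474 + $22,411 + $35,509 + $20,416 + $6,470 = $168,615.
$160,000 < $168,615 ≤ $180,000, so Tier 3 applies.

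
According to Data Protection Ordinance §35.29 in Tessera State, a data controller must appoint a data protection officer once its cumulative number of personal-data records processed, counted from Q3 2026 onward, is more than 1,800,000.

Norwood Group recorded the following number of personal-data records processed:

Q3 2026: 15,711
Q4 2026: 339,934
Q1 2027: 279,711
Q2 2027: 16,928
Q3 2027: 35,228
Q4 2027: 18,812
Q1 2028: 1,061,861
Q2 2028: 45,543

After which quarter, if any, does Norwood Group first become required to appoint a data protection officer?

Q2 2028

Through Q3 2026: 15,711
Through Q4 2026: 355,645
Through Q1 2027: 635,356
Through Q2 2027: 652,284
Through Q3 2027: 687,512
Through Q4 2027: 706,324
Through Q1 2028: 1,768,185
Through Q2 2028: 1,813,728 ← exceeds threshold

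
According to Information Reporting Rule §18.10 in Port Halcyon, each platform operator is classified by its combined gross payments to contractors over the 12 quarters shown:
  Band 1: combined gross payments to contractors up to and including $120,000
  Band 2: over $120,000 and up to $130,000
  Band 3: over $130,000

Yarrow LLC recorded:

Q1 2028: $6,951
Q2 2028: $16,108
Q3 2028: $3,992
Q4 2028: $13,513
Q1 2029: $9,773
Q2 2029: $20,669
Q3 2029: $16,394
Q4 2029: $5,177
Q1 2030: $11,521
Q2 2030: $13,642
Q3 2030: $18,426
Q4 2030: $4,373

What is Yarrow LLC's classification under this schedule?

Band 3

Combined gross payments to contractors: $6,951 + $16,108 + $3,992 + $13,513 + $9,773 + $20,669 + $16,394 + $5,177 + $11,521 + $13,642 + $18,426 + $4,373 = $140,539.
$140,539 > $130,000, so Band 3 applies.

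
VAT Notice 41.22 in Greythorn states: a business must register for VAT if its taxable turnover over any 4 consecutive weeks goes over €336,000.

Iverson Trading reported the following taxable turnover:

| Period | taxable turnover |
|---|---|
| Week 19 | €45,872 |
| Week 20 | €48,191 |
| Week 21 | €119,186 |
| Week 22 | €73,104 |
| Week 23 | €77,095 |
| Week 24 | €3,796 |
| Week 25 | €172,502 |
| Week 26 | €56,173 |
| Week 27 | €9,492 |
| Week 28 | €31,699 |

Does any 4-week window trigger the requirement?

Week 19–Week 22: €45,872 + €48,191 + €119,186 + €73,104 = €286,353 (under)
Week 20–Week 23: €48,191 + €119,186 + €73,104 + €77,095 = €317,576 (under)
Week 21–Week 24: €119,186 + €73,104 + €77,095 + €3,796 = €273,181 (under)
Week 22–Week 25: €73,104 + €77,095 + €3,796 + €172,502 = €326,497 (under)
Week 23–Week 26: €77,095 + €3,796 + €172,502 + €56,173 = €309,566 (under)
Week 24–Week 27: €3,796 + €172,502 + €56,173 + €9,492 = €241,963 (under)
Week 25–Week 28: €172,502 + €56,173 + €9,492 + €31,699 = €269,866 (under)
No window exceeds €336,000.

No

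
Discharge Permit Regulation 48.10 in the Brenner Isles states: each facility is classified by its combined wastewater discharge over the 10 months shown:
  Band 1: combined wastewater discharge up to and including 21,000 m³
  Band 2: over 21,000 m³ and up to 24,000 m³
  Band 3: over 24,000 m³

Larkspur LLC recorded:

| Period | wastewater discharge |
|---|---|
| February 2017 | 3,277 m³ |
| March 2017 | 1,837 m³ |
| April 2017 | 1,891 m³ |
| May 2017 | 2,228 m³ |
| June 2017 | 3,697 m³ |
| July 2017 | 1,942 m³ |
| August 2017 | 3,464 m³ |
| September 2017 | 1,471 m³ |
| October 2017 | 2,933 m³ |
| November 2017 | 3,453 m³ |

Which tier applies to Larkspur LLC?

Combined wastewater discharge: 3,277 m³ + 1,837 m³ + 1,891 m³ + 2,228 m³ + 3,697 m³ + 1,942 m³ + 3,464 m³ + 1,471 m³ + 2,933 m³ + 3,453 m³ = 26,193 m³.
26,193 m³ > 24,000 m³, so Band 3 applies.

Band 3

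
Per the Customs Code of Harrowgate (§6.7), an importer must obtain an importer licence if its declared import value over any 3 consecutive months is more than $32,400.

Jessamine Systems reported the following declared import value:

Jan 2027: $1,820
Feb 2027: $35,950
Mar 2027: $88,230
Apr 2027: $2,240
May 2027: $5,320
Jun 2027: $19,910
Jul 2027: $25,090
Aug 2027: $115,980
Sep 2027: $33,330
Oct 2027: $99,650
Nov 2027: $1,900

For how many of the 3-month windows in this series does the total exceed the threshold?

8

Jan 2027–Mar 2027: $1,820 + $35,950 + $88,230 = $126,000 (over)
Feb 2027–Apr 2027: $35,950 + $88,230 + $2,240 = $126,420 (over)
Mar 2027–May 2027: $88,230 + $2,240 + $5,320 = $95,790 (over)
Apr 2027–Jun 2027: $2,240 + $5,320 + $19,910 = $27,470 (under)
May 2027–Jul 2027: $5,320 + $19,910 + $25,090 = $50,320 (over)
Jun 2027–Aug 2027: $19,910 + $25,090 + $115,980 = $160,980 (over)
Jul 2027–Sep 2027: $25,090 + $115,980 + $33,330 = $174,400 (over)
Aug 2027–Oct 2027: $115,980 + $33,330 + $99,650 = $248,960 (over)
Sep 2027–Nov 2027: $33,330 + $99,650 + $1,900 = $134,880 (over)
8 windows exceed the threshold.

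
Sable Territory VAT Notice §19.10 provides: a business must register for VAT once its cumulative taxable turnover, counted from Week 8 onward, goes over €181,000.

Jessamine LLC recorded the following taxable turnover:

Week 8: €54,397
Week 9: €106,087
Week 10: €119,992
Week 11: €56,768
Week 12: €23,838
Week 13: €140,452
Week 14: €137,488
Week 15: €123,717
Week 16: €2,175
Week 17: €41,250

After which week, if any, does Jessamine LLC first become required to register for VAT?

Week 10

Through Week 8: €54,397
Through Week 9: €160,484
Through Week 10: €280,476 ← exceeds threshold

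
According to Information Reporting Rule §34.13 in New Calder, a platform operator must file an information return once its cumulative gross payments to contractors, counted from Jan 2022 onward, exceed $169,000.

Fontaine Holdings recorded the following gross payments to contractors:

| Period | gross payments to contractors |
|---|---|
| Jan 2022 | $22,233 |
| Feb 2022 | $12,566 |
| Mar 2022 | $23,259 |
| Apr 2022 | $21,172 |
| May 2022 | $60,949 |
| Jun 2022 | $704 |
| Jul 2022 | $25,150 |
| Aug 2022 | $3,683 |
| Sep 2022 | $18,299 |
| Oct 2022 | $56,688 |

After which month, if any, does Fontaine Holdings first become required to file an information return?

Through Jan 2022: $22,233
Through Feb 2022: $34,799
Through Mar 2022: $58,058
Through Apr 2022: $79,230
Through May 2022: $140,179
Through Jun 2022: $140,883
Through Jul 2022: $166,033
Through Aug 2022: $169,716 ← exceeds threshold

Aug 2022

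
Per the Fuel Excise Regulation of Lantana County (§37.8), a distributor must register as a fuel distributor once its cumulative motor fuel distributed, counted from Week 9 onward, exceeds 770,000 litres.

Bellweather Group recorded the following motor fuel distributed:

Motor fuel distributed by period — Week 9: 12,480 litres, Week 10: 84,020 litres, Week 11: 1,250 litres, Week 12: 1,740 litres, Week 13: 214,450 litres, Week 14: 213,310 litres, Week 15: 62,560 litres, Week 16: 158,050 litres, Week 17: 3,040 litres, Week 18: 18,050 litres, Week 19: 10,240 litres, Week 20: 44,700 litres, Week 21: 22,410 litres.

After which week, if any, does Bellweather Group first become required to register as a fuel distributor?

Through Week 9: 12,480 litres
Through Week 10: 96,500 litres
Through Week 11: 97,750 litres
Through Week 12: 99,490 litres
Through Week 13: 313,940 litres
Through Week 14: 527,250 litres
Through Week 15: 589,810 litres
Through Week 16: 747,860 litres
Through Week 17: 750,900 litres
Through Week 18: 768,950 litres
Through Week 19: 779,190 litres ← exceeds threshold

Week 19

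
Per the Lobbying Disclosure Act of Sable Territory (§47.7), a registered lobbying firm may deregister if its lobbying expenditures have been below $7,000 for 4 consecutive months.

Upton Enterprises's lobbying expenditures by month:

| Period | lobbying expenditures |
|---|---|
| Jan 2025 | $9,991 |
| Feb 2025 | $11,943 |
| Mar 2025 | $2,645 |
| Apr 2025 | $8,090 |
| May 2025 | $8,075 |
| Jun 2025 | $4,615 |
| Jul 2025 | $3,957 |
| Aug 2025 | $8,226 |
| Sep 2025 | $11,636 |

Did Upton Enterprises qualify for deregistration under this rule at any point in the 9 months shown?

Months below $7,000: Mar 2025, Jun 2025, Jul 2025.
Longest run of consecutive months below the threshold: 2.
2 < 4, so Upton Enterprises never became eligible.

No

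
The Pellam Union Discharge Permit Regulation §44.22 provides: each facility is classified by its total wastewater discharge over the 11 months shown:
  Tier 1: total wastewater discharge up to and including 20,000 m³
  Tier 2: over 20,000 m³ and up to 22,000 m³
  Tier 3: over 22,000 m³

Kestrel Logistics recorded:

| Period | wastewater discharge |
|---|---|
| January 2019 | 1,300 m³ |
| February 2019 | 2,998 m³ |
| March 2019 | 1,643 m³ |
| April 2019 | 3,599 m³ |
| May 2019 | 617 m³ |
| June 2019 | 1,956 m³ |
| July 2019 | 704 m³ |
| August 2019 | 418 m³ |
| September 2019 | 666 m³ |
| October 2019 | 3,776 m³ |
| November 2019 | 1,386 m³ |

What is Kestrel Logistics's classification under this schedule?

Tier 1

Total wastewater discharge: 1,300 m³ + 2,998 m³ + 1,643 m³ + 3,599 m³ + 617 m³ + 1,956 m³ + 704 m³ + 418 m³ + 666 m³ + 3,776 m³ + 1,386 m³ = 19,063 m³.
19,063 m³ ≤ 20,000 m³, so Tier 1 applies.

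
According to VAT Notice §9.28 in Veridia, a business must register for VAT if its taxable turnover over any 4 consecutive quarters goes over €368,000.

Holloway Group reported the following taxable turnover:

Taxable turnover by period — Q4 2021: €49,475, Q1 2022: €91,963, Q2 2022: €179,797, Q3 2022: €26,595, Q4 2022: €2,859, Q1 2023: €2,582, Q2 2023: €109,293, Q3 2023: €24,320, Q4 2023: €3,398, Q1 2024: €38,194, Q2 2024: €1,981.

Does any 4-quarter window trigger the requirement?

No

Q4 2021–Q3 2022: €49,475 + €91,963 + €179,797 + €26,595 = €347,830 (under)
Q1 2022–Q4 2022: €91,963 + €179,797 + €26,595 + €2,859 = €301,214 (under)
Q2 2022–Q1 2023: €179,797 + €26,595 + €2,859 + €2,582 = €211,833 (under)
Q3 2022–Q2 2023: €26,595 + €2,859 + €2,582 + €109,293 = €141,329 (under)
Q4 2022–Q3 2023: €2,859 + €2,582 + €109,293 + €24,320 = €139,054 (under)
Q1 2023–Q4 2023: €2,582 + €109,293 + €24,320 + €3,398 = €139,593 (under)
Q2 2023–Q1 2024: €109,293 + €24,320 + €3,398 + €38,194 = €175,205 (under)
Q3 2023–Q2 2024: €24,320 + €3,398 + €38,194 + €1,981 = €67,893 (under)
No window exceeds €368,000.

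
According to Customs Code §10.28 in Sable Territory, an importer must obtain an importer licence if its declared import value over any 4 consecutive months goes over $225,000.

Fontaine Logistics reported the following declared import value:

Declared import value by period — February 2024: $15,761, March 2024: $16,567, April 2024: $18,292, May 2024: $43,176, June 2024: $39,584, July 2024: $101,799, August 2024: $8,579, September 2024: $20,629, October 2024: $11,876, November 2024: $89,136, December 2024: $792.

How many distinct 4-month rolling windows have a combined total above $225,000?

February 2024–May 2024: $15,761 + $16,567 + $18,292 + $43,176 = $93,796 (under)
March 2024–June 2024: $16,567 + $18,292 + $43,176 + $39,584 = $117,619 (under)
April 2024–July 2024: $18,292 + $43,176 + $39,584 + $101,799 = $202,851 (under)
May 2024–August 2024: $43,176 + $39,584 + $101,799 + $8,579 = $193,138 (under)
June 2024–September 2024: $39,584 + $101,799 + $8,579 + $20,629 = $170,591 (under)
July 2024–October 2024: $101,799 + $8,579 + $20,629 + $11,876 = $142,883 (under)
August 2024–November 2024: $8,579 + $20,629 + $11,876 + $89,136 = $130,220 (under)
September 2024–December 2024: $20,629 + $11,876 + $89,136 + $792 = $122,433 (under)
0 windows exceed the threshold.

0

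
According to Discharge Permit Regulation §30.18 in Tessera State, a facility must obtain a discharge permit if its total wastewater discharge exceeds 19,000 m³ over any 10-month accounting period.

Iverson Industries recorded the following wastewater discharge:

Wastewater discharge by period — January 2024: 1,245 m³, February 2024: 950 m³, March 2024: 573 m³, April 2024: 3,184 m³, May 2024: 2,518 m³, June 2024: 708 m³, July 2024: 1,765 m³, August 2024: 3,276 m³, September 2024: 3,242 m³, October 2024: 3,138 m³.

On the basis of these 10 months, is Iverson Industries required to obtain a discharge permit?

Total wastewater discharge: 1,245 m³ + 950 m³ + 573 m³ + 3,184 m³ + 2,518 m³ + 708 m³ + 1,765 m³ + 3,276 m³ + 3,242 m³ + 3,138 m³ = 20,599 m³.
20,599 m³ > 19,000 m³, so the threshold is exceeded.

Yes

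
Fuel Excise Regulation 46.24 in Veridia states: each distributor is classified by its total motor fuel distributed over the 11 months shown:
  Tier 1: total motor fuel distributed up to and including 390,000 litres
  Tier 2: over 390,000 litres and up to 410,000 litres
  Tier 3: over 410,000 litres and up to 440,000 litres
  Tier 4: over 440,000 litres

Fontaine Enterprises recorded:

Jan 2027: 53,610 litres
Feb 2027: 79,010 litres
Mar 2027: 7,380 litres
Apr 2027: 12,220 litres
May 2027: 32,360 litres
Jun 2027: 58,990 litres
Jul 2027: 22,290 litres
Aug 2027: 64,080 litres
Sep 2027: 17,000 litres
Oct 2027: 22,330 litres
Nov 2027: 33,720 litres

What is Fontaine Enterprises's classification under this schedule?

Tier 2

Total motor fuel distributed: 53,610 litres + 79,010 litres + 7,380 litres + 12,220 litres + 32,360 litres + 58,990 litres + 22,290 litres + 64,080 litres + 17,000 litres + 22,330 litres + 33,720 litres = 402,990 litres.
390,000 litres < 402,990 litres ≤ 410,000 litres, so Tier 2 applies.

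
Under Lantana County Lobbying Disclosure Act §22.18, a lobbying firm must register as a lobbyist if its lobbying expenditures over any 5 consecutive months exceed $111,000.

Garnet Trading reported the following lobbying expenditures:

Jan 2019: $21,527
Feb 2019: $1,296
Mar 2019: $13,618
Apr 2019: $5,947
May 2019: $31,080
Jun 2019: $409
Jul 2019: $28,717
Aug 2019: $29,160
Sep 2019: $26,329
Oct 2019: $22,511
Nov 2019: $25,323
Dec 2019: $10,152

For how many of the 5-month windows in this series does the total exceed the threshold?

Jan 2019–May 2019: $21,527 + $1,296 + $13,618 + $5,947 + $31,080 = $73,468 (under)
Feb 2019–Jun 2019: $1,296 + $13,618 + $5,947 + $31,080 + $409 = $52,350 (under)
Mar 2019–Jul 2019: $13,618 + $5,947 + $31,080 + $409 + $28,717 = $79,771 (under)
Apr 2019–Aug 2019: $5,947 + $31,080 + $409 + $28,717 + $29,160 = $95,313 (under)
May 2019–Sep 2019: $31,080 + $409 + $28,717 + $29,160 + $26,329 = $115,695 (over)
Jun 2019–Oct 2019: $409 + $28,717 + $29,160 + $26,329 + $22,511 = $107,126 (under)
Jul 2019–Nov 2019: $28,717 + $29,160 + $26,329 + $22,511 + $25,323 = $132,040 (over)
Aug 2019–Dec 2019: $29,160 + $26,329 + $22,511 + $25,323 + $10,152 = $113,475 (over)
3 windows exceed the threshold.

3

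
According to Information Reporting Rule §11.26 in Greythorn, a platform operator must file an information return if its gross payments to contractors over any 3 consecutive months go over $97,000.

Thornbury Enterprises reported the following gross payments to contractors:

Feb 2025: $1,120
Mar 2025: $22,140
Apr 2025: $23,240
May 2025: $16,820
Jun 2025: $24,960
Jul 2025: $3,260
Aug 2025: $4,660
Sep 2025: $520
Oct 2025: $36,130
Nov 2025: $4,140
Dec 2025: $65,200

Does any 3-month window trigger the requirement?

Yes

Feb 2025–Apr 2025: $1,120 + $22,140 + $23,240 = $46,500 (under)
Mar 2025–May 2025: $22,140 + $23,240 + $16,820 = $62,200 (under)
Apr 2025–Jun 2025: $23,240 + $16,820 + $24,960 = $65,020 (under)
May 2025–Jul 2025: $16,820 + $24,960 + $3,260 = $45,040 (under)
Jun 2025–Aug 2025: $24,960 + $3,260 + $4,660 = $32,880 (under)
Jul 2025–Sep 2025: $3,260 + $4,660 + $520 = $8,440 (under)
Aug 2025–Oct 2025: $4,660 + $520 + $36,130 = $41,310 (under)
Sep 2025–Nov 2025: $520 + $36,130 + $4,140 = $40,790 (under)
Oct 2025–Dec 2025: $36,130 + $4,140 + $65,200 = $105,470 (over)
At least one window exceeds $97,000.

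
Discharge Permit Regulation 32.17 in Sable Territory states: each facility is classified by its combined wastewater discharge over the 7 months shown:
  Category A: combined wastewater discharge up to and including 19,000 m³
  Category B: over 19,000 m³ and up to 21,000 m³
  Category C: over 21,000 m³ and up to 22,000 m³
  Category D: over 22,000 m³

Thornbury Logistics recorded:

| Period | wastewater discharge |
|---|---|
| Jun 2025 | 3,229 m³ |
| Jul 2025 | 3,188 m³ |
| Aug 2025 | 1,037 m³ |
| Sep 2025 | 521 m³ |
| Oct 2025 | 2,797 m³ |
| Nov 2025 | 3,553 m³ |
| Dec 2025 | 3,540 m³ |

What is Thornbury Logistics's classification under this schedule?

Category A

Combined wastewater discharge: 3,229 m³ + 3,188 m³ + 1,037 m³ + 521 m³ + 2,797 m³ + 3,553 m³ + 3,540 m³ = 17,865 m³.
17,865 m³ ≤ 19,000 m³, so Category A applies.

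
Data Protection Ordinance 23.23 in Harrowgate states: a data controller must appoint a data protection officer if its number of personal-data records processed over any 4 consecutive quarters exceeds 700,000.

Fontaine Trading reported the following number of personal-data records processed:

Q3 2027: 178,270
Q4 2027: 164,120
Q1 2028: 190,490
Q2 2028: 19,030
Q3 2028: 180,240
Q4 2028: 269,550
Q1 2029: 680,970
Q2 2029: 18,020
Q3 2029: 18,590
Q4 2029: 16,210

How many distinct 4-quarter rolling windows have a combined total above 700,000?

Q3 2027–Q2 2028: 178,270 + 164,120 + 190,490 + 19,030 = 551,910 (under)
Q4 2027–Q3 2028: 164,120 + 190,490 + 19,030 + 180,240 = 553,880 (under)
Q1 2028–Q4 2028: 190,490 + 19,030 + 180,240 + 269,550 = 659,310 (under)
Q2 2028–Q1 2029: 19,030 + 180,240 + 269,550 + 680,970 = 1,149,790 (over)
Q3 2028–Q2 2029: 180,240 + 269,550 + 680,970 + 18,020 = 1,148,780 (over)
Q4 2028–Q3 2029: 269,550 + 680,970 + 18,020 + 18,590 = 987,130 (over)
Q1 2029–Q4 2029: 680,970 + 18,020 + 18,590 + 16,210 = 733,790 (over)
4 windows exceed the threshold.

4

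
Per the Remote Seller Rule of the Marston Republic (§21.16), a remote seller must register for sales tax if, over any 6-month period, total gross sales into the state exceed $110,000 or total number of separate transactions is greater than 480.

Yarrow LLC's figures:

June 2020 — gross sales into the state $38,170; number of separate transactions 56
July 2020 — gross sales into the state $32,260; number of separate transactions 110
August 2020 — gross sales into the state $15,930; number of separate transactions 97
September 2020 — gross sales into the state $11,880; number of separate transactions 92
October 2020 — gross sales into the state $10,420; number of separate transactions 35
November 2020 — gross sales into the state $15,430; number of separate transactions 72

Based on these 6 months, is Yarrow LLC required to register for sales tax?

Total gross sales into the state: $38,170 + $32,260 + $15,930 + $11,880 + $10,420 + $15,430 = $124,090 (> $110,000).
Total number of separate transactions: 56 + 110 + 97 + 92 + 35 + 72 = 462 (≤ 480).
The test is 'or': at least one threshold is exceeded.

Yes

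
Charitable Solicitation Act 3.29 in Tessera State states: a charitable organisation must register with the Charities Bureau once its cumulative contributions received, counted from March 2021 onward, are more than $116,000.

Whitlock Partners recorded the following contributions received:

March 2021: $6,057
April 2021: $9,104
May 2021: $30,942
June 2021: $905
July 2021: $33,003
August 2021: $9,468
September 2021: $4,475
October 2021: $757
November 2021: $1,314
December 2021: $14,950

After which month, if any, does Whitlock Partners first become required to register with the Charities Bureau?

Not triggered

Through March 2021: $6,057
Through April 2021: $15,161
Through May 2021: $46,103
Through June 2021: $47,008
Through July 2021: $80,011
Through August 2021: $89,479
Through September 2021: $93,954
Through October 2021: $94,711
Through November 2021: $96,025
Through December 2021: $110,975
Final cumulative total $110,975 ≤ $116,000; the threshold is never exceeded.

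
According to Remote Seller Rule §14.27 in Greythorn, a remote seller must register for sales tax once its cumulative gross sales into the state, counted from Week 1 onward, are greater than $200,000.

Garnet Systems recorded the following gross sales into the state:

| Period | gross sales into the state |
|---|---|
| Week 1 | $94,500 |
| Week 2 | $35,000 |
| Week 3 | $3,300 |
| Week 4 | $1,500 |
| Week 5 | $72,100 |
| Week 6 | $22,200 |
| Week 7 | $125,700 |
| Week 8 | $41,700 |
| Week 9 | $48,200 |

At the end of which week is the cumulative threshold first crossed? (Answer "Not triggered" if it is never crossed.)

Week 5

Through Week 1: $94,500
Through Week 2: $129,500
Through Week 3: $132,800
Through Week 4: $134,300
Through Week 5: $206,400 ← exceeds threshold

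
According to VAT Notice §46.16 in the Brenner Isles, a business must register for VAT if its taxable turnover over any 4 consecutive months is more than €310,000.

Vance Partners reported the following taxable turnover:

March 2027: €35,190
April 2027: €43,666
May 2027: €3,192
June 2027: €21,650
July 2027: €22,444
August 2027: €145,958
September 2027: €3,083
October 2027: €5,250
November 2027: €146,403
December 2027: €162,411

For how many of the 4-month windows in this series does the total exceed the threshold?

March 2027–June 2027: €35,190 + €43,666 + €3,192 + €21,650 = €103,698 (under)
April 2027–July 2027: €43,666 + €3,192 + €21,650 + €22,444 = €90,952 (under)
May 2027–August 2027: €3,192 + €21,650 + €22,444 + €145,958 = €193,244 (under)
June 2027–September 2027: €21,650 + €22,444 + €145,958 + €3,083 = €193,135 (under)
July 2027–October 2027: €22,444 + €145,958 + €3,083 + €5,250 = €176,735 (under)
August 2027–November 2027: €145,958 + €3,083 + €5,250 + €146,403 = €300,694 (under)
September 2027–December 2027: €3,083 + €5,250 + €146,403 + €162,411 = €317,147 (over)
1 window exceeds the threshold.

1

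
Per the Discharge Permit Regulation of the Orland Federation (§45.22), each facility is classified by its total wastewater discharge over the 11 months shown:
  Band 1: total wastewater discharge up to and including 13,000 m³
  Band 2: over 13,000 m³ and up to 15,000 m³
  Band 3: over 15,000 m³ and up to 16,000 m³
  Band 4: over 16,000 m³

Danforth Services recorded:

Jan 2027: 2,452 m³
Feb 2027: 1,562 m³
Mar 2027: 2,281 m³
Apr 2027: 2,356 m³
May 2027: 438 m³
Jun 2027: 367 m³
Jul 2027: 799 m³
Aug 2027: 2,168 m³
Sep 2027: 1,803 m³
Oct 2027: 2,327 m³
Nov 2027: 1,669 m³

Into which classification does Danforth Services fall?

Total wastewater discharge: 2,452 m³ + 1,562 m³ + 2,281 m³ + 2,356 m³ + 438 m³ + 367 m³ + 799 m³ + 2,168 m³ + 1,803 m³ + 2,327 m³ + 1,669 m³ = 18,222 m³.
18,222 m³ > 16,000 m³, so Band 4 applies.

Band 4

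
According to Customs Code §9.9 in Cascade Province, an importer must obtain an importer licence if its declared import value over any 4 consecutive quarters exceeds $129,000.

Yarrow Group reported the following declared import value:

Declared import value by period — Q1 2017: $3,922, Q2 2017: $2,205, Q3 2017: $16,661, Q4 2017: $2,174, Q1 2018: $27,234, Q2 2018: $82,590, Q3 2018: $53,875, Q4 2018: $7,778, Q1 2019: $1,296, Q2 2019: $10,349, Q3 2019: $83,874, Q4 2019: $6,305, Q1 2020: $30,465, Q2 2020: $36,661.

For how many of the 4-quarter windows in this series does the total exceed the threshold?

Q1 2017–Q4 2017: $3,922 + $2,205 + $16,661 + $2,174 = $24,962 (under)
Q2 2017–Q1 2018: $2,205 + $16,661 + $2,174 + $27,234 = $48,274 (under)
Q3 2017–Q2 2018: $16,661 + $2,174 + $27,234 + $82,590 = $128,659 (under)
Q4 2017–Q3 2018: $2,174 + $27,234 + $82,590 + $53,875 = $165,873 (over)
Q1 2018–Q4 2018: $27,234 + $82,590 + $53,875 + $7,778 = $171,477 (over)
Q2 2018–Q1 2019: $82,590 + $53,875 + $7,778 + $1,296 = $145,539 (over)
Q3 2018–Q2 2019: $53,875 + $7,778 + $1,296 + $10,349 = $73,298 (under)
Q4 2018–Q3 2019: $7,778 + $1,296 + $10,349 + $83,874 = $103,297 (under)
Q1 2019–Q4 2019: $1,296 + $10,349 + $83,874 + $6,305 = $101,824 (under)
Q2 2019–Q1 2020: $10,349 + $83,874 + $6,305 + $30,465 = $130,993 (over)
Q3 2019–Q2 2020: $83,874 + $6,305 + $30,465 + $36,661 = $157,305 (over)
5 windows exceed the threshold.

5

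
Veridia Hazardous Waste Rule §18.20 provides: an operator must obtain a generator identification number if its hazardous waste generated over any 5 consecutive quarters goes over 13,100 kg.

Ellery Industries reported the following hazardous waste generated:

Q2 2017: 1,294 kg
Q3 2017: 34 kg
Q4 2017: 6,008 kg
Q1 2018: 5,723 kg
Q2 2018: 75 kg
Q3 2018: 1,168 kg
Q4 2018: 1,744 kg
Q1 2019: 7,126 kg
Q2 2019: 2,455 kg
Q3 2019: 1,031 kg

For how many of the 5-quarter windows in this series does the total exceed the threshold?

4

Q2 2017–Q2 2018: 1,294 kg + 34 kg + 6,008 kg + 5,723 kg + 75 kg = 13,134 kg (over)
Q3 2017–Q3 2018: 34 kg + 6,008 kg + 5,723 kg + 75 kg + 1,168 kg = 13,008 kg (under)
Q4 2017–Q4 2018: 6,008 kg + 5,723 kg + 75 kg + 1,168 kg + 1,744 kg = 14,718 kg (over)
Q1 2018–Q1 2019: 5,723 kg + 75 kg + 1,168 kg + 1,744 kg + 7,126 kg = 15,836 kg (over)
Q2 2018–Q2 2019: 75 kg + 1,168 kg + 1,744 kg + 7,126 kg + 2,455 kg = 12,568 kg (under)
Q3 2018–Q3 2019: 1,168 kg + 1,744 kg + 7,126 kg + 2,455 kg + 1,031 kg = 13,524 kg (over)
4 windows exceed the threshold.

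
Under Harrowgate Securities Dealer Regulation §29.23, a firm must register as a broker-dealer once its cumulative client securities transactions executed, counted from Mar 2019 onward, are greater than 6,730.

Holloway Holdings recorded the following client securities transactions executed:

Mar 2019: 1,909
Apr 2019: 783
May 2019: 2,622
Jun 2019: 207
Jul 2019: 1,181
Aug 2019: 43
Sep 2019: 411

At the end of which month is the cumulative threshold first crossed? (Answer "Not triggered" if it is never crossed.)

Aug 2019

Through Mar 2019: 1,909
Through Apr 2019: 2,692
Through May 2019: 5,314
Through Jun 2019: 5,521
Through Jul 2019: 6,702
Through Aug 2019: 6,745 ← exceeds threshold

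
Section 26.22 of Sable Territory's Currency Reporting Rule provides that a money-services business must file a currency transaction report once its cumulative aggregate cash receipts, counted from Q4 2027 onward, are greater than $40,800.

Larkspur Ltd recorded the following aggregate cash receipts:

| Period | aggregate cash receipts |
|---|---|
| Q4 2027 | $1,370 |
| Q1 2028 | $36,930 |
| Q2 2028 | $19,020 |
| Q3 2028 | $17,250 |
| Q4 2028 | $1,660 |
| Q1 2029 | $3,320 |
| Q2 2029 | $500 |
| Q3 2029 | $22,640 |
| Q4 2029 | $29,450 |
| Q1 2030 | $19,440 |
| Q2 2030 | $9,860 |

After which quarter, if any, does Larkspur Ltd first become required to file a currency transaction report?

Q2 2028

Through Q4 2027: $1,370
Through Q1 2028: $38,300
Through Q2 2028: $57,320 ← exceeds threshold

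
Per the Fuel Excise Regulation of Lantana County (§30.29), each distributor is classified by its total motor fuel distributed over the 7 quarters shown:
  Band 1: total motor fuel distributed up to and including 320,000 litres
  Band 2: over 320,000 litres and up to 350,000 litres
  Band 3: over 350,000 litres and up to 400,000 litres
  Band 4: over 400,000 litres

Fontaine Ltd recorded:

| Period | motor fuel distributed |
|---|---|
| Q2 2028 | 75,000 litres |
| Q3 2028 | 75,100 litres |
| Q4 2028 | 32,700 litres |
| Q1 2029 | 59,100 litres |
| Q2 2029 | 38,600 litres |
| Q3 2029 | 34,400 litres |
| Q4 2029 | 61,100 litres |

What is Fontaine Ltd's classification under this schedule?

Total motor fuel distributed: 75,000 litres + 75,100 litres + 32,700 litres + 59,100 litres + 38,600 litres + 34,400 litres + 61,100 litres = 376,000 litres.
350,000 litres < 376,000 litres ≤ 400,000 litres, so Band 3 applies.

Band 3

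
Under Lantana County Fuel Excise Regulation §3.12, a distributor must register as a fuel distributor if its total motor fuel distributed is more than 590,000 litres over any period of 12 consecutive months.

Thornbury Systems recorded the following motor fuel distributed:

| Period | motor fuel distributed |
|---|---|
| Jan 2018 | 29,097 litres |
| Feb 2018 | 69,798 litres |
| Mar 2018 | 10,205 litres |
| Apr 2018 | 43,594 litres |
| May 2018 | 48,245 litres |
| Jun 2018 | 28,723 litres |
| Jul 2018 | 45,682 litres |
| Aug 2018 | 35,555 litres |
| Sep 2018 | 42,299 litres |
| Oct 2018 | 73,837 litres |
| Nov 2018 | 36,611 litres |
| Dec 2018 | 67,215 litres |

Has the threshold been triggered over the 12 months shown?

Total motor fuel distributed: 29,097 litres + 69,798 litres + 10,205 litres + 43,594 litres + 48,245 litres + 28,723 litres + 45,682 litres + 35,555 litres + 42,299 litres + 73,837 litres + 36,611 litres + 67,215 litres = 530,861 litres.
530,861 litres ≤ 590,000 litres, so the threshold is not exceeded.

No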